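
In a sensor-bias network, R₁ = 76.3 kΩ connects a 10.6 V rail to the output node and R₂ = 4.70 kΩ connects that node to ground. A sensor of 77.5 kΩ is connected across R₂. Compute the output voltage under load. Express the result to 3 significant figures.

V_out ≈ 0.582 V

The load sits in parallel with R₂: R₂‖R_L = (4.70 × 77.5) / (4.70 + 77.5) = 4.431 kΩ.
V_out = 10.6 × 4.431 / (76.3 + 4.431) = 10.6 × 4.431/80.73 = 0.582 V.
(Unloaded it would have been 0.615 V.)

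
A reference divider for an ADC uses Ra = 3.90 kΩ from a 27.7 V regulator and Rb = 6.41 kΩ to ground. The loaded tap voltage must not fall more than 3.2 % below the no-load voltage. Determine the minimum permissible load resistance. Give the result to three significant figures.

R_L(min) ≈ 73.3 kΩ

Output resistance R_th = Ra‖Rb = (3.90 × 6.41)/10.31 = 2.425 kΩ.
The fractional drop is R_th/(R_th + R_L); requiring this ≤ 0.0320 gives R_L ≥ R_th(1/0.0320 − 1) = 2.425 × 30.25 = 73.3 kΩ.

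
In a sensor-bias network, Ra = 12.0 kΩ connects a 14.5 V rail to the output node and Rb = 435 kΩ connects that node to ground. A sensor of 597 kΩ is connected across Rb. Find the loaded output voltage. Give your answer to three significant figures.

The load sits in parallel with Rb: Rb‖R_L = (435 × 597) / (435 + 597) = 251.6 kΩ.
V_out = 14.5 × 251.6 / (12.0 + 251.6) = 14.5 × 251.6/263.6 = 13.8 V.

V_out ≈ 13.8 V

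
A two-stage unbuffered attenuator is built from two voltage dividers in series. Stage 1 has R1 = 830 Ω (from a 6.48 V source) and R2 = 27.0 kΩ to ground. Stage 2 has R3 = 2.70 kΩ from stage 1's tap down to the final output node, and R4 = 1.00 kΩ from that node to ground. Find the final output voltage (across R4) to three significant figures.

V_out ≈ 1.40 V

Stage 2 presents R3+R4 = 3700 Ω as a load on stage 1's tap.
Stage 1's lower leg becomes R2‖(R3+R4) = 3254 Ω, so V_mid = 6.48 × 3254/4084 = 5.163 V.
Stage 2 is itself unloaded: V_out = V_mid × R4/(R3+R4) = 5.163 × 1000/3700 = 1.40 V.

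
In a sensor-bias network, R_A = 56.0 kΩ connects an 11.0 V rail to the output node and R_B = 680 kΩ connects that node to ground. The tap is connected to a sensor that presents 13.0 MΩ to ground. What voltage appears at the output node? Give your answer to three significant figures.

V_out ≈ 10.1 V

The load sits in parallel with R_B: R_B‖R_L = (680 × 13000) / (680 + 13000) = 646.2 kΩ.
V_out = 11.0 × 646.2 / (56.0 + 646.2) = 11.0 × 646.2/702.2 = 10.1 V.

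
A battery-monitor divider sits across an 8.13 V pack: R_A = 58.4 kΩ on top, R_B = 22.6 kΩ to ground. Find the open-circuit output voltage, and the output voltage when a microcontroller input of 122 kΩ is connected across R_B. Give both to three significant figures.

Open-circuit: V = 8.13 × 22.6/(58.4 + 22.6) = 2.27 V.
With the load, R_B becomes R_B‖R_L = 19.07 kΩ, so V = 8.13 × 19.07/77.47 = 2.00 V.

Unloaded: 2.27 V; loaded: 2.00 V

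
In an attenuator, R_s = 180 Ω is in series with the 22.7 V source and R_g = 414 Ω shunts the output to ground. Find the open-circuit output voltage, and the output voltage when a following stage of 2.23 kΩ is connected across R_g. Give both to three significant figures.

Open-circuit: V = 22.7 × 414/(180 + 414) = 15.8 V.
With the load, R_g becomes R_g‖R_L = 349.2 Ω, so V = 22.7 × 349.2/529.2 = 15.0 V.

Unloaded: 15.8 V; loaded: 15.0 V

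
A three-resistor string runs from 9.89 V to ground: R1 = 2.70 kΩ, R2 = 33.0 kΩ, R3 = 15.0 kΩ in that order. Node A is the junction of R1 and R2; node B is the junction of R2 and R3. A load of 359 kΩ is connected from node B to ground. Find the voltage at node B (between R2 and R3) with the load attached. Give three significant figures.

V ≈ 2.84 V

At node B, R3 is in parallel with the load: R3‖R_L = 14.40 kΩ.
Below node A the resistance is R2 + (R3‖R_L) = 47.40 kΩ, so V_A = 9.89 × 47.40/50.10 = 9.357 V.
Then V_B = V_A × (R3‖R_L)/(R2 + R3‖R_L) = 9.357 × 14.40/47.40 = 2.84 V.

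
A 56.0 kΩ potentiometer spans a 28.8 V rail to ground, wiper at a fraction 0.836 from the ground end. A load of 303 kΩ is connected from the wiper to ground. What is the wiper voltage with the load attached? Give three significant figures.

V ≈ 23.5 V

The wiper splits the pot into (1−α)R = 9.184 kΩ above and αR = 46.82 kΩ below.
Lower section ‖ load = 40.55 kΩ.
V_wiper = 28.8 × 40.55/(9.184 + 40.55) = 23.5 V.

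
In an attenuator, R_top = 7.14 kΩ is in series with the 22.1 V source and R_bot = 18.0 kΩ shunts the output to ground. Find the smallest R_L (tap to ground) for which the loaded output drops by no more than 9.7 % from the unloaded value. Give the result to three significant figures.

R_L(min) ≈ 47.6 kΩ

Output resistance R_th = R_top‖R_bot = (7.14 × 18.0)/25.14 = 5.112 kΩ.
The fractional drop is R_th/(R_th + R_L); requiring this ≤ 0.0970 gives R_L ≥ R_th(1/0.0970 − 1) = 5.112 × 9.309 = 47.6 kΩ.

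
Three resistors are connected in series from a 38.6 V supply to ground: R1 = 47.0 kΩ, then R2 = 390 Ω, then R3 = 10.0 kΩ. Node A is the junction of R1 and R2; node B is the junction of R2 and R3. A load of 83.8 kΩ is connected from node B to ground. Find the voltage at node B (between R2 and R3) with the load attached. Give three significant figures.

At node B, R3 is in parallel with the load: R3‖R_L = 8934 Ω.
Below node A the resistance is R2 + (R3‖R_L) = 9324 Ω, so V_A = 38.6 × 9324/56320 = 6.390 V.
Then V_B = V_A × (R3‖R_L)/(R2 + R3‖R_L) = 6.390 × 8934/9324 = 6.12 V.

V ≈ 6.12 V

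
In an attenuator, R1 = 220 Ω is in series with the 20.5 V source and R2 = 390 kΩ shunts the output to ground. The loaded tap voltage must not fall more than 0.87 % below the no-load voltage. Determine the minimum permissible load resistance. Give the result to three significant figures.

R_L(min) ≈ 25.1 kΩ

Output resistance R_th = R1‖R2 = (220 × 390000)/390200 = 219.9 Ω.
The fractional drop is R_th/(R_th + R_L); requiring this ≤ 0.00870 gives R_L ≥ R_th(1/0.00870 − 1) = 219.9 × 113.9 = 25.1 kΩ.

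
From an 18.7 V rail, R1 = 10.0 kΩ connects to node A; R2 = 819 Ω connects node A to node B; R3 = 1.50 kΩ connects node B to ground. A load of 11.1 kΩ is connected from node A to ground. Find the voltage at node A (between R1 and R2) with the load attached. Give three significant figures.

Below node A the series string R2+R3 = 2319 Ω sits in parallel with the 11100 Ω load: 1918 Ω.
V_A = 18.7 × 1918/(10000 + 1918) = 3.01 V.

V ≈ 3.01 V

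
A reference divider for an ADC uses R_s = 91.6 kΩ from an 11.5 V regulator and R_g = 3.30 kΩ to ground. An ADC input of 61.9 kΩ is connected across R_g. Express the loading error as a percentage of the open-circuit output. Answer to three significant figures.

The divider's output (Thévenin) resistance is R_s‖R_g = 3.185 kΩ.
Fractional drop under load = R_th/(R_th + R_L) = 3.185 / (3.185 + 61.9) = 0.04894.
So the output falls by 4.89 %.

4.89 %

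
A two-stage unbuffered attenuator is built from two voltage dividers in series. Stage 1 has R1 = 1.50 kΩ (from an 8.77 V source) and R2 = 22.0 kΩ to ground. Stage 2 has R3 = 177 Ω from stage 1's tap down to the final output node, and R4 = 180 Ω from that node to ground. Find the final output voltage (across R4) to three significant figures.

V_out ≈ 0.839 V

Stage 2 presents R3+R4 = 357.0 Ω as a load on stage 1's tap.
Stage 1's lower leg becomes R2‖(R3+R4) = 351.3 Ω, so V_mid = 8.77 × 351.3/1851 = 1.664 V.
Stage 2 is itself unloaded: V_out = V_mid × R4/(R3+R4) = 1.664 × 180/357.0 = 0.839 V.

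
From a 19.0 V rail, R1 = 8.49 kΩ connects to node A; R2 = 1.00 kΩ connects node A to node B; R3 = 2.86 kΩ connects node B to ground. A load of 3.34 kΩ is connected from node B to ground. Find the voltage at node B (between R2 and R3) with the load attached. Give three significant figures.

At node B, R3 is in parallel with the load: R3‖R_L = 1.541 kΩ.
Below node A the resistance is R2 + (R3‖R_L) = 2.541 kΩ, so V_A = 19.0 × 2.541/11.03 = 4.376 V.
Then V_B = V_A × (R3‖R_L)/(R2 + R3‖R_L) = 4.376 × 1.541/2.541 = 2.65 V.

V ≈ 2.65 V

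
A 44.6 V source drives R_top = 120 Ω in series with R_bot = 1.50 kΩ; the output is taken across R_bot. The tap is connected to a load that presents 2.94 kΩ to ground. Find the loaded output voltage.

The load sits in parallel with R_bot: R_bot‖R_L = (1500 × 2940) / (1500 + 2940) = 993.2 Ω.
V_out = 44.6 × 993.2 / (120 + 993.2) = 44.6 × 993.2/1113 = 39.8 V.

V_out ≈ 39.8 V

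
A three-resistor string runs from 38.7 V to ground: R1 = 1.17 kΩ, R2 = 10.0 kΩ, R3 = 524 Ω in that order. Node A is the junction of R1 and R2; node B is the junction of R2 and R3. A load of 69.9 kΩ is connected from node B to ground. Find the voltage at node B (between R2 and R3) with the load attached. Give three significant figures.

At node B, R3 is in parallel with the load: R3‖R_L = 520.1 Ω.
Below node A the resistance is R2 + (R3‖R_L) = 10520 Ω, so V_A = 38.7 × 10520/11690 = 34.83 V.
Then V_B = V_A × (R3‖R_L)/(R2 + R3‖R_L) = 34.83 × 520.1/10520 = 1.72 V.

V ≈ 1.72 V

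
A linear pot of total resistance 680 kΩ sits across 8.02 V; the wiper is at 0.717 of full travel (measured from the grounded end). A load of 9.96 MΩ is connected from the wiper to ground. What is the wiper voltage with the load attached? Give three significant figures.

V ≈ 5.67 V

The wiper splits the pot into (1−α)R = 192.4 kΩ above and αR = 487.6 kΩ below.
Lower section ‖ load = 464.8 kΩ.
V_wiper = 8.02 × 464.8/(192.4 + 464.8) = 5.67 V.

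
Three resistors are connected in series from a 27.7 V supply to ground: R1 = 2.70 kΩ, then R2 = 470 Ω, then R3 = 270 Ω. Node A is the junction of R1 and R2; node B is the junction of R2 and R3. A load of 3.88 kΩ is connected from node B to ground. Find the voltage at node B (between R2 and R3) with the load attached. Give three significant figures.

At node B, R3 is in parallel with the load: R3‖R_L = 252.4 Ω.
Below node A the resistance is R2 + (R3‖R_L) = 722.4 Ω, so V_A = 27.7 × 722.4/3422 = 5.847 V.
Then V_B = V_A × (R3‖R_L)/(R2 + R3‖R_L) = 5.847 × 252.4/722.4 = 2.04 V.

V ≈ 2.04 V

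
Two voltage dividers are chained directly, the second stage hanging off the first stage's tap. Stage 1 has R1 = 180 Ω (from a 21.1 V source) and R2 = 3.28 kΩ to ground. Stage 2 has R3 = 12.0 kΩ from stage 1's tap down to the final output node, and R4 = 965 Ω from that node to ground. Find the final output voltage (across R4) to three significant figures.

V_out ≈ 1.47 V

Stage 2 presents R3+R4 = 12960 Ω as a load on stage 1's tap.
Stage 1's lower leg becomes R2‖(R3+R4) = 2618 Ω, so V_mid = 21.1 × 2618/2798 = 19.74 V.
Stage 2 is itself unloaded: V_out = V_mid × R4/(R3+R4) = 19.74 × 965/12960 = 1.47 V.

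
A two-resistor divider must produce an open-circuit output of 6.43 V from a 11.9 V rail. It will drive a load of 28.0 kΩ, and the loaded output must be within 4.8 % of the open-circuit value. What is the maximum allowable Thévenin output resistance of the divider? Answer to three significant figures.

Loading drop = R_th/(R_th + R_L) ≤ 0.0480, so R_th ≤ R_L · ε/(1−ε) = 28.0 kΩ × 0.0480/0.9520 = 1.41 kΩ.
(Any R1, R2 with R2/(R1+R2) = 0.540 and R1‖R2 ≤ 1.41 kΩ will meet the spec.)

R_th ≤ 1.41 kΩ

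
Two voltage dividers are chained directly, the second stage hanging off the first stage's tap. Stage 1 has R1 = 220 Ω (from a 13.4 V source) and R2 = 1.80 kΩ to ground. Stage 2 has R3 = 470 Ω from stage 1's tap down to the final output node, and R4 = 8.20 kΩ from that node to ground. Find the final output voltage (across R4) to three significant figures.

Stage 2 presents R3+R4 = 8670 Ω as a load on stage 1's tap.
Stage 1's lower leg becomes R2‖(R3+R4) = 1491 Ω, so V_mid = 13.4 × 1491/1711 = 11.68 V.
Stage 2 is itself unloaded: V_out = V_mid × R4/(R3+R4) = 11.68 × 8200/8670 = 11.0 V.

V_out ≈ 11.0 V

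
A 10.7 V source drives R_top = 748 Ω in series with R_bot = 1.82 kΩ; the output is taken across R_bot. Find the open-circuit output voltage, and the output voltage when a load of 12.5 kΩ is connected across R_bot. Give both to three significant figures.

Unloaded: 7.58 V; loaded: 7.27 V

Open-circuit: V = 10.7 × 1820/(748 + 1820) = 7.58 V.
With the load, R_bot becomes R_bot‖R_L = 1589 Ω, so V = 10.7 × 1589/2337 = 7.27 V.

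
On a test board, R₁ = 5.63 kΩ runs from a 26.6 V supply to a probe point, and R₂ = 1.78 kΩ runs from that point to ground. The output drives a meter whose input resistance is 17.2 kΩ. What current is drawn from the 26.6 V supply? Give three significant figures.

I ≈ 3.67 mA

R₂‖R_L = 1.613 kΩ, so the source sees R₁ + R₂‖R_L = 7.243 kΩ.
I = 26.6 V / 7.243 kΩ = 3.67 mA.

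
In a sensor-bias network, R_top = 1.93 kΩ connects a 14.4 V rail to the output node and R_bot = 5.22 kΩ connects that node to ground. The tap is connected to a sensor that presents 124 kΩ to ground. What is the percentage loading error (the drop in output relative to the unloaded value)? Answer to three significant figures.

The divider's output (Thévenin) resistance is R_top‖R_bot = 1.409 kΩ.
Fractional drop under load = R_th/(R_th + R_L) = 1.409 / (1.409 + 124) = 0.01124.
So the output falls by 1.12 %.

1.12 %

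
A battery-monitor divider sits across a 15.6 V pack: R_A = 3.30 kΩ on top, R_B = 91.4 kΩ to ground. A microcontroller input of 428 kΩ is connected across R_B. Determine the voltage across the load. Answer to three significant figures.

V_out ≈ 14.9 V

The load sits in parallel with R_B: R_B‖R_L = (91.4 × 428) / (91.4 + 428) = 75.32 kΩ.
V_out = 15.6 × 75.32 / (3.30 + 75.32) = 15.6 × 75.32/78.62 = 14.9 V.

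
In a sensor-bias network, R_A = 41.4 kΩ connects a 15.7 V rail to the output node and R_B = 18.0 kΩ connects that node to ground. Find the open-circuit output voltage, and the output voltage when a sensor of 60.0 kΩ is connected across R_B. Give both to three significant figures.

Open-circuit: V = 15.7 × 18.0/(41.4 + 18.0) = 4.76 V.
With the load, R_B becomes R_B‖R_L = 13.85 kΩ, so V = 15.7 × 13.85/55.25 = 3.93 V.

Unloaded: 4.76 V; loaded: 3.93 V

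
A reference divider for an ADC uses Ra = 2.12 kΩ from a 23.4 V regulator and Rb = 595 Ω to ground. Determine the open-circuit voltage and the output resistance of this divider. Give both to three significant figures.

V_th is the open-circuit tap voltage: 23.4 × 595/(2120 + 595) = 5.13 V.
With the supply zeroed, Ra and Rb appear in parallel from the tap: R_th = Ra‖Rb = (2120 × 595)/2715 = 465 Ω.

V_th = 5.13 V, R_th = 465 Ω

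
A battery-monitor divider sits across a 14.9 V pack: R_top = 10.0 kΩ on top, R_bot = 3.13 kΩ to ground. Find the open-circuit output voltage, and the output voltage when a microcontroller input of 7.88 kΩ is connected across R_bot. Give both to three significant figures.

Open-circuit: V = 14.9 × 3.13/(10.0 + 3.13) = 3.55 V.
With the load, R_bot becomes R_bot‖R_L = 2.240 kΩ, so V = 14.9 × 2.240/12.24 = 2.73 V.

Unloaded: 3.55 V; loaded: 2.73 V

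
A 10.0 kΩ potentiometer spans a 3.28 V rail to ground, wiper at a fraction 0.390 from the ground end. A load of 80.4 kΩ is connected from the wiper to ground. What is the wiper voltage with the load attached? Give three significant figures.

The wiper splits the pot into (1−α)R = 6.100 kΩ above and αR = 3.900 kΩ below.
Lower section ‖ load = 3.720 kΩ.
V_wiper = 3.28 × 3.720/(6.100 + 3.720) = 1.24 V.

V ≈ 1.24 V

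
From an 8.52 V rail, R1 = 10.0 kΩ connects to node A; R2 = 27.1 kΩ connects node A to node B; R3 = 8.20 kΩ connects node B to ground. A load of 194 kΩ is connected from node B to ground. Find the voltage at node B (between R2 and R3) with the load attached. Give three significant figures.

V ≈ 1.49 V

At node B, R3 is in parallel with the load: R3‖R_L = 7.867 kΩ.
Below node A the resistance is R2 + (R3‖R_L) = 34.97 kΩ, so V_A = 8.52 × 34.97/44.97 = 6.625 V.
Then V_B = V_A × (R3‖R_L)/(R2 + R3‖R_L) = 6.625 × 7.867/34.97 = 1.49 V.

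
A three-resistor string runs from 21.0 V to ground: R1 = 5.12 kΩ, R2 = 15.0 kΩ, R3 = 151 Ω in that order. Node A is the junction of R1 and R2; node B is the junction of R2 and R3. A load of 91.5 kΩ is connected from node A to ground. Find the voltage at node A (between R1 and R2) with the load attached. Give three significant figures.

Below node A the series string R2+R3 = 15150 Ω sits in parallel with the 91500 Ω load: 13000 Ω.
V_A = 21.0 × 13000/(5120 + 13000) = 15.1 V.

V ≈ 15.1 V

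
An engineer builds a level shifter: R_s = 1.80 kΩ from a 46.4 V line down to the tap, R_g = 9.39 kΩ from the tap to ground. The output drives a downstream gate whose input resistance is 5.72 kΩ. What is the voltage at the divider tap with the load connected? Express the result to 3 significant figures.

V_out ≈ 30.8 V

The load sits in parallel with R_g: R_g‖R_L = (9.39 × 5.72) / (9.39 + 5.72) = 3.555 kΩ.
V_out = 46.4 × 3.555 / (1.80 + 3.555) = 46.4 × 3.555/5.355 = 30.8 V.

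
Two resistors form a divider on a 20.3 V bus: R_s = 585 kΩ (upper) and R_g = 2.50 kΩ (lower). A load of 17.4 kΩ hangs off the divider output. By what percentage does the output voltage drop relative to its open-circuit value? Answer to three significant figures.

The divider's output (Thévenin) resistance is R_s‖R_g = 2.489 kΩ.
Fractional drop under load = R_th/(R_th + R_L) = 2.489 / (2.489 + 17.4) = 0.1252.
So the output falls by 12.5 %.

12.5 %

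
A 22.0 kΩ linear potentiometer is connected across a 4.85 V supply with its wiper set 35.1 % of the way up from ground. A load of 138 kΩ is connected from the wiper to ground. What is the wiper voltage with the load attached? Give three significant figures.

The wiper splits the pot into (1−α)R = 14.28 kΩ above and αR = 7.722 kΩ below.
Lower section ‖ load = 7.313 kΩ.
V_wiper = 4.85 × 7.313/(14.28 + 7.313) = 1.64 V.

V ≈ 1.64 V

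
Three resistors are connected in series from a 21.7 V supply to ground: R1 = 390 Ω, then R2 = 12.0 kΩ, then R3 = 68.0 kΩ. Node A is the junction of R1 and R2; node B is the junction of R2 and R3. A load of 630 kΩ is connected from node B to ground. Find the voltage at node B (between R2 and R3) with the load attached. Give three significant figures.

At node B, R3 is in parallel with the load: R3‖R_L = 61380 Ω.
Below node A the resistance is R2 + (R3‖R_L) = 73380 Ω, so V_A = 21.7 × 73380/73770 = 21.59 V.
Then V_B = V_A × (R3‖R_L)/(R2 + R3‖R_L) = 21.59 × 61380/73380 = 18.1 V.

V ≈ 18.1 V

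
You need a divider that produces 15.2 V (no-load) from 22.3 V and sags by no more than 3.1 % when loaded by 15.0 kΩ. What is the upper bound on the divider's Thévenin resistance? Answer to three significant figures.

Loading drop = R_th/(R_th + R_L) ≤ 0.0310, so R_th ≤ R_L · ε/(1−ε) = 15.0 kΩ × 0.0310/0.9690 = 480 Ω.

R_th ≤ 480 Ω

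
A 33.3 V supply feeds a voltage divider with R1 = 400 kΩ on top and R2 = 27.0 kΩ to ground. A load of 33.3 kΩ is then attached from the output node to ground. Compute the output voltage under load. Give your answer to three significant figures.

The load sits in parallel with R2: R2‖R_L = (27.0 × 33.3) / (27.0 + 33.3) = 14.91 kΩ.
V_out = 33.3 × 14.91 / (400 + 14.91) = 33.3 × 14.91/414.9 = 1.20 V.

V_out ≈ 1.20 V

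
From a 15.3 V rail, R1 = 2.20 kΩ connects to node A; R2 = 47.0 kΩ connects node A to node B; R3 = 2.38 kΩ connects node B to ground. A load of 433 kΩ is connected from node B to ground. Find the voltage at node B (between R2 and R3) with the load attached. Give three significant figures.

At node B, R3 is in parallel with the load: R3‖R_L = 2.367 kΩ.
Below node A the resistance is R2 + (R3‖R_L) = 49.37 kΩ, so V_A = 15.3 × 49.37/51.57 = 14.65 V.
Then V_B = V_A × (R3‖R_L)/(R2 + R3‖R_L) = 14.65 × 2.367/49.37 = 0.702 V.

V ≈ 0.702 V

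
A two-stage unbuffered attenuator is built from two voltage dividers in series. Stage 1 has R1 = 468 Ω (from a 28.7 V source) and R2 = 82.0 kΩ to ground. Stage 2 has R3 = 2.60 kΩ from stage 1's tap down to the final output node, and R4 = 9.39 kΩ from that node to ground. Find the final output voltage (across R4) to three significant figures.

V_out ≈ 21.5 V

Stage 2 presents R3+R4 = 11990 Ω as a load on stage 1's tap.
Stage 1's lower leg becomes R2‖(R3+R4) = 10460 Ω, so V_mid = 28.7 × 10460/10930 = 27.47 V.
Stage 2 is itself unloaded: V_out = V_mid × R4/(R3+R4) = 27.47 × 9390/11990 = 21.5 V.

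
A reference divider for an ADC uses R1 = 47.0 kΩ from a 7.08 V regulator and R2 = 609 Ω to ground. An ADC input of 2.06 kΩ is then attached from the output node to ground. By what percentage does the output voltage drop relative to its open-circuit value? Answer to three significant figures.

Unloaded V = 7.08 × 609/47610 = 0.09057 V.
Loaded: R2‖R_L = 470.0 Ω, giving V = 7.08 × 470.0/47470 = 0.07011 V.
Drop = (0.09057 − 0.07011) / 0.09057 = 22.6 %.

22.6 %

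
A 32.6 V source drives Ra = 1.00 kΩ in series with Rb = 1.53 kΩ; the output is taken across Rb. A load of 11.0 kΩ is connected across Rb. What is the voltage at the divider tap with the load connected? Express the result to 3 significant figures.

The load sits in parallel with Rb: Rb‖R_L = (1.53 × 11.0) / (1.53 + 11.0) = 1.343 kΩ.
V_out = 32.6 × 1.343 / (1.00 + 1.343) = 32.6 × 1.343/2.343 = 18.7 V.

V_out ≈ 18.7 V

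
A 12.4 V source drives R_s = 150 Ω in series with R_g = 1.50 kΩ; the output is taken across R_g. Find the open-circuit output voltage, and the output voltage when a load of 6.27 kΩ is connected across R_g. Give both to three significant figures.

Open-circuit: V = 12.4 × 1500/(150 + 1500) = 11.3 V.
With the load, R_g becomes R_g‖R_L = 1210 Ω, so V = 12.4 × 1210/1360 = 11.0 V.

Unloaded: 11.3 V; loaded: 11.0 V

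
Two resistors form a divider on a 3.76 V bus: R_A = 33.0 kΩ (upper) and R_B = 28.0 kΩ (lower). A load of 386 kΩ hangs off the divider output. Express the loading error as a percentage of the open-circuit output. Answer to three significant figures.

The divider's output (Thévenin) resistance is R_A‖R_B = 15.15 kΩ.
Fractional drop under load = R_th/(R_th + R_L) = 15.15 / (15.15 + 386) = 0.03776.
So the output falls by 3.78 %.

3.78 %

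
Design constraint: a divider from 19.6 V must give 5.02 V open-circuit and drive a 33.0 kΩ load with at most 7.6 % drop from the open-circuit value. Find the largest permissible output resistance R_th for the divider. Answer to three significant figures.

R_th ≤ 2.71 kΩ

Loading drop = R_th/(R_th + R_L) ≤ 0.0760, so R_th ≤ R_L · ε/(1−ε) = 33.0 kΩ × 0.0760/0.9240 = 2.71 kΩ.
(Any R1, R2 with R2/(R1+R2) = 0.256 and R1‖R2 ≤ 2.71 kΩ will meet the spec.)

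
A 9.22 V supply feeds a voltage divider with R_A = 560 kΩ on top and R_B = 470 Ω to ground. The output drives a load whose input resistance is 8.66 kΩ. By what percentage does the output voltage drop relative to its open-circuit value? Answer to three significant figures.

The divider's output (Thévenin) resistance is R_A‖R_B = 469.6 Ω.
Fractional drop under load = R_th/(R_th + R_L) = 469.6 / (469.6 + 8660) = 0.05144.
So the output falls by 5.14 %.

5.14 %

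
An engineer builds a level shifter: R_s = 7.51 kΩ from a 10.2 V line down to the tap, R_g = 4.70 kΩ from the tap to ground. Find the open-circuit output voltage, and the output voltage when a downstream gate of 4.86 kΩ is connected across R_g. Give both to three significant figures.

Open-circuit: V = 10.2 × 4.70/(7.51 + 4.70) = 3.93 V.
With the load, R_g becomes R_g‖R_L = 2.389 kΩ, so V = 10.2 × 2.389/9.899 = 2.46 V.

Unloaded: 3.93 V; loaded: 2.46 V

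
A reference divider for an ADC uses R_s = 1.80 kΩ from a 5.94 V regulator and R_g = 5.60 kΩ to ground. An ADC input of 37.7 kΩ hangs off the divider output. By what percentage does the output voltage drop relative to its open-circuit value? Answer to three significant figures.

The divider's output (Thévenin) resistance is R_s‖R_g = 1.362 kΩ.
Fractional drop under load = R_th/(R_th + R_L) = 1.362 / (1.362 + 37.7) = 0.03487.
So the output falls by 3.49 %.

3.49 %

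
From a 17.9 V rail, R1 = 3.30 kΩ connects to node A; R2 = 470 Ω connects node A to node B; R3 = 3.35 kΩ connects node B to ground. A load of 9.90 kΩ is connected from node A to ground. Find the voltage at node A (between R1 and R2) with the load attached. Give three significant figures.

V ≈ 8.15 V

Below node A the series string R2+R3 = 3820 Ω sits in parallel with the 9900 Ω load: 2756 Ω.
V_A = 17.9 × 2756/(3300 + 2756) = 8.15 V.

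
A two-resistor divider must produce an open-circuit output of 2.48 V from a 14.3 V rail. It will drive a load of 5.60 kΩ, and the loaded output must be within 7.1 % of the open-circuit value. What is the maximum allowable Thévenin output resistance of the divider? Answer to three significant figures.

Loading drop = R_th/(R_th + R_L) ≤ 0.0710, so R_th ≤ R_L · ε/(1−ε) = 5.60 kΩ × 0.0710/0.9290 = 428 Ω.

R_th ≤ 428 Ω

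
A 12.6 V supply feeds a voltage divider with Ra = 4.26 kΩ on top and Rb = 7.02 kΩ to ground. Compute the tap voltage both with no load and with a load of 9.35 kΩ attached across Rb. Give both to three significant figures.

Open-circuit: V = 12.6 × 7.02/(4.26 + 7.02) = 7.84 V.
With the load, Rb becomes Rb‖R_L = 4.010 kΩ, so V = 12.6 × 4.010/8.270 = 6.11 V.

Unloaded: 7.84 V; loaded: 6.11 V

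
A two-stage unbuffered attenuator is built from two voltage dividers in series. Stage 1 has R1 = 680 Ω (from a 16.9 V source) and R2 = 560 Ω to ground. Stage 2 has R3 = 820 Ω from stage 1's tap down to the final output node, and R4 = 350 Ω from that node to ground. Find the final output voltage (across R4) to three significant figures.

Stage 2 presents R3+R4 = 1170 Ω as a load on stage 1's tap.
Stage 1's lower leg becomes R2‖(R3+R4) = 378.7 Ω, so V_mid = 16.9 × 378.7/1059 = 6.045 V.
Stage 2 is itself unloaded: V_out = V_mid × R4/(R3+R4) = 6.045 × 350/1170 = 1.81 V.

V_out ≈ 1.81 V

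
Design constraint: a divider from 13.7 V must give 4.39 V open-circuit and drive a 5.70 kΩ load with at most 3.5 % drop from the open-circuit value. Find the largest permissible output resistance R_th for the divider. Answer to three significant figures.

R_th ≤ 207 Ω

Loading drop = R_th/(R_th + R_L) ≤ 0.0350, so R_th ≤ R_L · ε/(1−ε) = 5.70 kΩ × 0.0350/0.9650 = 207 Ω.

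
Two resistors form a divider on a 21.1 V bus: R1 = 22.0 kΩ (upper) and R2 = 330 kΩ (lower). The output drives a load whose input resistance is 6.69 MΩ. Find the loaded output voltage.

V_out ≈ 19.7 V

The load sits in parallel with R2: R2‖R_L = (330 × 6690) / (330 + 6690) = 314.5 kΩ.
V_out = 21.1 × 314.5 / (22.0 + 314.5) = 21.1 × 314.5/336.5 = 19.7 V.
(Unloaded it would have been 19.8 V.)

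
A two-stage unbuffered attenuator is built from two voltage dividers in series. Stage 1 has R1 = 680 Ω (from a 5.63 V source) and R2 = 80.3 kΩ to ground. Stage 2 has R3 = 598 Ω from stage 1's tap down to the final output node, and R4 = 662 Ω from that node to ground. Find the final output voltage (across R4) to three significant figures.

V_out ≈ 1.91 V

Stage 2 presents R3+R4 = 1260 Ω as a load on stage 1's tap.
Stage 1's lower leg becomes R2‖(R3+R4) = 1241 Ω, so V_mid = 5.63 × 1241/1921 = 3.637 V.
Stage 2 is itself unloaded: V_out = V_mid × R4/(R3+R4) = 3.637 × 662/1260 = 1.91 V.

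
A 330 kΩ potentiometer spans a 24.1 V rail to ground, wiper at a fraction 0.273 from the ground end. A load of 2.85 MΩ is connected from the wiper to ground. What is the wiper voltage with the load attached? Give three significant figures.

V ≈ 6.43 V

The wiper splits the pot into (1−α)R = 239.9 kΩ above and αR = 90.09 kΩ below.
Lower section ‖ load = 87.33 kΩ.
V_wiper = 24.1 × 87.33/(239.9 + 87.33) = 6.43 V.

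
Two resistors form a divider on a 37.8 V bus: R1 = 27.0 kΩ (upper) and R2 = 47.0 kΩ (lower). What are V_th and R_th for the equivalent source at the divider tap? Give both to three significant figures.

V_th = 24.0 V, R_th = 17.1 kΩ

V_th is the open-circuit tap voltage: 37.8 × 47.0/(27.0 + 47.0) = 24.0 V.
With the supply zeroed, R1 and R2 appear in parallel from the tap: R_th = R1‖R2 = (27.0 × 47.0)/74.00 = 17.1 kΩ.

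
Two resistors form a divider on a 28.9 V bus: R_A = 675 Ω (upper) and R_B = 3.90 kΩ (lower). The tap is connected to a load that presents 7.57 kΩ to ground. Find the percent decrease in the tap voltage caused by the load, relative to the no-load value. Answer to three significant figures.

The divider's output (Thévenin) resistance is R_A‖R_B = 575.4 Ω.
Fractional drop under load = R_th/(R_th + R_L) = 575.4 / (575.4 + 7570) = 0.07064.
So the output falls by 7.06 %.

7.06 %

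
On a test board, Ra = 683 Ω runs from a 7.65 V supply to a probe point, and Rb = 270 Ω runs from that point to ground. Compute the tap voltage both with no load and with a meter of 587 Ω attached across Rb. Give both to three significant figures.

Open-circuit: V = 7.65 × 270/(683 + 270) = 2.17 V.
With the load, Rb becomes Rb‖R_L = 184.9 Ω, so V = 7.65 × 184.9/867.9 = 1.63 V.

Unloaded: 2.17 V; loaded: 1.63 V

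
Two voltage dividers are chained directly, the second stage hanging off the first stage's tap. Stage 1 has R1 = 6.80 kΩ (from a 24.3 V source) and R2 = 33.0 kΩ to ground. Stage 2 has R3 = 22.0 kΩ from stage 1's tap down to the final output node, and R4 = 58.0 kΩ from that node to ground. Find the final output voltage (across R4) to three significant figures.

V_out ≈ 13.6 V

Stage 2 presents R3+R4 = 80.00 kΩ as a load on stage 1's tap.
Stage 1's lower leg becomes R2‖(R3+R4) = 23.36 kΩ, so V_mid = 24.3 × 23.36/30.16 = 18.82 V.
Stage 2 is itself unloaded: V_out = V_mid × R4/(R3+R4) = 18.82 × 58.0/80.00 = 13.6 V.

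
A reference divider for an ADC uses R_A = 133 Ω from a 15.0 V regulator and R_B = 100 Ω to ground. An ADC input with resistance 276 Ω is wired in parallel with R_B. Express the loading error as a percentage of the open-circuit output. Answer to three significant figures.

The divider's output (Thévenin) resistance is R_A‖R_B = 57.08 Ω.
Fractional drop under load = R_th/(R_th + R_L) = 57.08 / (57.08 + 276) = 0.1714.
So the output falls by 17.1 %.

17.1 %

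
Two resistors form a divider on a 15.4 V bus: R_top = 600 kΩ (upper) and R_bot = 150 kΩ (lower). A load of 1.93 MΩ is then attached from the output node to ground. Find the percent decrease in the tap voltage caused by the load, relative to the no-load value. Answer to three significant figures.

5.85 %

The divider's output (Thévenin) resistance is R_top‖R_bot = 120.0 kΩ.
Fractional drop under load = R_th/(R_th + R_L) = 120.0 / (120.0 + 1930) = 0.05854.
So the output falls by 5.85 %.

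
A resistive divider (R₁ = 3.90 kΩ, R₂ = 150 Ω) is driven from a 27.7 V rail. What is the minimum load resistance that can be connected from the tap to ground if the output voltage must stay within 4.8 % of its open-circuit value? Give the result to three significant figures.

R_L(min) ≈ 2.86 kΩ

Output resistance R_th = R₁‖R₂ = (3900 × 150)/4050 = 144.4 Ω.
The fractional drop is R_th/(R_th + R_L); requiring this ≤ 0.0480 gives R_L ≥ R_th(1/0.0480 − 1) = 144.4 × 19.83 = 2.86 kΩ.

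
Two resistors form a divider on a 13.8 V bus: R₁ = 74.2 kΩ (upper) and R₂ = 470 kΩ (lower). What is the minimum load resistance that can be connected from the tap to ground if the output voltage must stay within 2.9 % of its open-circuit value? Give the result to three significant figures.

R_L(min) ≈ 2.15 MΩ

Output resistance R_th = R₁‖R₂ = (74.2 × 470)/544.2 = 64.08 kΩ.
The fractional drop is R_th/(R_th + R_L); requiring this ≤ 0.0290 gives R_L ≥ R_th(1/0.0290 − 1) = 64.08 × 33.48 = 2.15 MΩ.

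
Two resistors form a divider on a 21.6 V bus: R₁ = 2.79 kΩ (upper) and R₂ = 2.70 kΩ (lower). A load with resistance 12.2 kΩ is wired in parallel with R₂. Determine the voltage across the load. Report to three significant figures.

V_out ≈ 9.55 V

The load sits in parallel with R₂: R₂‖R_L = (2.70 × 12.2) / (2.70 + 12.2) = 2.211 kΩ.
V_out = 21.6 × 2.211 / (2.79 + 2.211) = 21.6 × 2.211/5.001 = 9.55 V.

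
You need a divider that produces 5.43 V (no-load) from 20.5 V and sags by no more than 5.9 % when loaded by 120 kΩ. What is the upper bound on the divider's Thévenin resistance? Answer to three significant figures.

Loading drop = R_th/(R_th + R_L) ≤ 0.0590, so R_th ≤ R_L · ε/(1−ε) = 120 kΩ × 0.0590/0.9410 = 7.52 kΩ.

R_th ≤ 7.52 kΩ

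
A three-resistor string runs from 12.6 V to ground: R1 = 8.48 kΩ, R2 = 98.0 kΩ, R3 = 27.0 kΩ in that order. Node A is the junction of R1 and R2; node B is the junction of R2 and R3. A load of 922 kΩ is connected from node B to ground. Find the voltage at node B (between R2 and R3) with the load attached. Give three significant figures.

V ≈ 2.49 V

At node B, R3 is in parallel with the load: R3‖R_L = 26.23 kΩ.
Below node A the resistance is R2 + (R3‖R_L) = 124.2 kΩ, so V_A = 12.6 × 124.2/132.7 = 11.79 V.
Then V_B = V_A × (R3‖R_L)/(R2 + R3‖R_L) = 11.79 × 26.23/124.2 = 2.49 V.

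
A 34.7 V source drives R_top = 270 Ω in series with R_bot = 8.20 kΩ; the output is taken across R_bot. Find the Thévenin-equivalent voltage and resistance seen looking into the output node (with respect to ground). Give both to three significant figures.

V_th is the open-circuit tap voltage: 34.7 × 8200/(270 + 8200) = 33.6 V.
With the supply zeroed, R_top and R_bot appear in parallel from the tap: R_th = R_top‖R_bot = (270 × 8200)/8470 = 261 Ω.

V_th = 33.6 V, R_th = 261 Ω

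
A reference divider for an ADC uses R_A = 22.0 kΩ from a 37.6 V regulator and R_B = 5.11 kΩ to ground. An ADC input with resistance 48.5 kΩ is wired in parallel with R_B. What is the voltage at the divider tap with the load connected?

The load sits in parallel with R_B: R_B‖R_L = (5.11 × 48.5) / (5.11 + 48.5) = 4.623 kΩ.
V_out = 37.6 × 4.623 / (22.0 + 4.623) = 37.6 × 4.623/26.62 = 6.53 V.
(Unloaded it would have been 7.09 V.)

V_out ≈ 6.53 V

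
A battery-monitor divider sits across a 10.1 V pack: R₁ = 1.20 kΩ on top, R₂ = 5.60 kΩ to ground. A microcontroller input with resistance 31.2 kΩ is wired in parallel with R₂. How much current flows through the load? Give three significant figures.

I_L ≈ 0.258 mA

R₂‖R_L = 4.748 kΩ; V_out = 10.1 × 4.748/5.948 = 8.062 V.
I_L = V_out / R_L = 8.062 / 31.2 kΩ = 0.258 mA.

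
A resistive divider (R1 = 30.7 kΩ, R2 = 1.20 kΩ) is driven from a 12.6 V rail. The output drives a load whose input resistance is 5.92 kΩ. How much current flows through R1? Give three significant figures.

I ≈ 0.398 mA

R2‖R_L = 0.9978 kΩ, so the source sees R1 + R2‖R_L = 31.70 kΩ.
I = 12.6 V / 31.70 kΩ = 0.398 mA.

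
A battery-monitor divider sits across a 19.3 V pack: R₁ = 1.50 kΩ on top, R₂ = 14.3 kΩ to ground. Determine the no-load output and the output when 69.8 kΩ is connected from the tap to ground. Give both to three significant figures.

Open-circuit: V = 19.3 × 14.3/(1.50 + 14.3) = 17.5 V.
With the load, R₂ becomes R₂‖R_L = 11.87 kΩ, so V = 19.3 × 11.87/13.37 = 17.1 V.

Unloaded: 17.5 V; loaded: 17.1 V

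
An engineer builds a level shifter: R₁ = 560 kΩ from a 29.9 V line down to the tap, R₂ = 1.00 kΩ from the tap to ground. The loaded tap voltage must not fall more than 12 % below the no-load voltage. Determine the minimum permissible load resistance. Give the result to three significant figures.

Output resistance R_th = R₁‖R₂ = (560000 × 1000)/561000 = 998.2 Ω.
The fractional drop is R_th/(R_th + R_L); requiring this ≤ 0.120 gives R_L ≥ R_th(1/0.120 − 1) = 998.2 × 7.333 = 7.32 kΩ.

R_L(min) ≈ 7.32 kΩ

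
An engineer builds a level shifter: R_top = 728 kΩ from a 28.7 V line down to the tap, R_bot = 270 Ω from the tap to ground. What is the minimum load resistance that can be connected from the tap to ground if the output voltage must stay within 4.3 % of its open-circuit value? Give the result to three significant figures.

R_L(min) ≈ 6.01 kΩ

Output resistance R_th = R_top‖R_bot = (728000 × 270)/728300 = 269.9 Ω.
The fractional drop is R_th/(R_th + R_L); requiring this ≤ 0.0430 gives R_L ≥ R_th(1/0.0430 − 1) = 269.9 × 22.26 = 6.01 kΩ.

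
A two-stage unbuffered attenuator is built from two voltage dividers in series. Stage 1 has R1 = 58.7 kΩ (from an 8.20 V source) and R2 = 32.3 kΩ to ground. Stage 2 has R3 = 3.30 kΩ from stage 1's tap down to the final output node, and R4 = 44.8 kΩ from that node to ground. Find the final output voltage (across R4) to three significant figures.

V_out ≈ 1.89 V

Stage 2 presents R3+R4 = 48.10 kΩ as a load on stage 1's tap.
Stage 1's lower leg becomes R2‖(R3+R4) = 19.32 kΩ, so V_mid = 8.20 × 19.32/78.02 = 2.031 V.
Stage 2 is itself unloaded: V_out = V_mid × R4/(R3+R4) = 2.031 × 44.8/48.10 = 1.89 V.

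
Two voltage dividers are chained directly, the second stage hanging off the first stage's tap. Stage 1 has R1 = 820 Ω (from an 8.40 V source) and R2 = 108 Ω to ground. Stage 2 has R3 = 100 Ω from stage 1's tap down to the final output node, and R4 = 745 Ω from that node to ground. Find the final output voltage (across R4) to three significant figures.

Stage 2 presents R3+R4 = 845.0 Ω as a load on stage 1's tap.
Stage 1's lower leg becomes R2‖(R3+R4) = 95.76 Ω, so V_mid = 8.40 × 95.76/915.8 = 0.8784 V.
Stage 2 is itself unloaded: V_out = V_mid × R4/(R3+R4) = 0.8784 × 745/845.0 = 0.774 V.

V_out ≈ 0.774 V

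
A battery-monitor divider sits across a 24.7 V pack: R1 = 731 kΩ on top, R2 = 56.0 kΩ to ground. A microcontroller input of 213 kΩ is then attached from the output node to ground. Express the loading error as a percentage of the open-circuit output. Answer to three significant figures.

Unloaded V = 24.7 × 56.0/787.0 = 1.758 V.
Loaded: R2‖R_L = 44.34 kΩ, giving V = 24.7 × 44.34/775.3 = 1.413 V.
Drop = (1.758 − 1.413) / 1.758 = 19.6 %.

19.6 %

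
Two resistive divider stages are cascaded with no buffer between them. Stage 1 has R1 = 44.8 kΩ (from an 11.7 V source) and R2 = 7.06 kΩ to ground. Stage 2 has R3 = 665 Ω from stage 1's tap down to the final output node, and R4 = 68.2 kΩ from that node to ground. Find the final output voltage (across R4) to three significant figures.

Stage 2 presents R3+R4 = 68860 Ω as a load on stage 1's tap.
Stage 1's lower leg becomes R2‖(R3+R4) = 6404 Ω, so V_mid = 11.7 × 6404/51200 = 1.463 V.
Stage 2 is itself unloaded: V_out = V_mid × R4/(R3+R4) = 1.463 × 68200/68860 = 1.45 V.

V_out ≈ 1.45 V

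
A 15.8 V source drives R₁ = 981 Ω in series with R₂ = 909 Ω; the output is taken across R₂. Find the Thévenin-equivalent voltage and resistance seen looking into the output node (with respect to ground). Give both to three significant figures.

V_th is the open-circuit tap voltage: 15.8 × 909/(981 + 909) = 7.60 V.
With the supply zeroed, R₁ and R₂ appear in parallel from the tap: R_th = R₁‖R₂ = (981 × 909)/1890 = 472 Ω.

V_th = 7.60 V, R_th = 472 Ω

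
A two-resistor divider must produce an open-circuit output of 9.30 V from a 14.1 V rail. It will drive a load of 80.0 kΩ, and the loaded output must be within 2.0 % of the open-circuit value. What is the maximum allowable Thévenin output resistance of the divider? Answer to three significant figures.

R_th ≤ 1.63 kΩ

Loading drop = R_th/(R_th + R_L) ≤ 0.0200, so R_th ≤ R_L · ε/(1−ε) = 80.0 kΩ × 0.0200/0.9800 = 1.63 kΩ.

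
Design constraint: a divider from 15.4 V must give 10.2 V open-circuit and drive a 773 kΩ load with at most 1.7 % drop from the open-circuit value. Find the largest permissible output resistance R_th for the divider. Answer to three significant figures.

R_th ≤ 13.4 kΩ

Loading drop = R_th/(R_th + R_L) ≤ 0.0170, so R_th ≤ R_L · ε/(1−ε) = 773 kΩ × 0.0170/0.9830 = 13.4 kΩ.
(Any R1, R2 with R2/(R1+R2) = 0.662 and R1‖R2 ≤ 13.4 kΩ will meet the spec.)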